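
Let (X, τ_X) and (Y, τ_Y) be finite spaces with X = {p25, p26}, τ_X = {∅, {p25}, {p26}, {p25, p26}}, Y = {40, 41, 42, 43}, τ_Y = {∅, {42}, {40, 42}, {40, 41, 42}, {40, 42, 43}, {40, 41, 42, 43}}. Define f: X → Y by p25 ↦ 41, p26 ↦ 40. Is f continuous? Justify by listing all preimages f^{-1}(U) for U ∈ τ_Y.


f IS continuous.

Compute f^{-1}(U) for each U ∈ τ_Y:
  U = ∅: f^{-1}(U) = ∅ ∈ τ_X ✓.
  U = {42}: f^{-1}(U) = ∅ ∈ τ_X ✓.
  U = {40, 42}: f^{-1}(U) = {p26} ∈ τ_X ✓.
  U = {40, 41, 42}: f^{-1}(U) = {p25, p26} ∈ τ_X ✓.
  U = {40, 42, 43}: f^{-1}(U) = {p26} ∈ τ_X ✓.
  U = {40, 41, 42, 43}: f^{-1}(U) = {p25, p26} ∈ τ_X ✓.
Every preimage lies in τ_X, so f IS continuous.


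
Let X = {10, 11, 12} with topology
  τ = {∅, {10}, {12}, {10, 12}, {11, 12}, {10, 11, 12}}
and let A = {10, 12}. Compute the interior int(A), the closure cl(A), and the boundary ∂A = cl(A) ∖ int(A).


int(A) = {10, 12}, cl(A) = {10, 11, 12}, ∂A = {11}.

Closed sets in (X, τ) are complements of opens:
  closed(X, τ) = {∅, {10}, {11}, {10, 11}, {11, 12}, {10, 11, 12}}.
int(A) = ⋃ {U ∈ τ : U ⊆ A}. Opens contained in A: ∅, {10}, {12}, {10, 12}.
Taking the union of these: int(A) = {10, 12}.
cl(A) = ⋂ {C closed : A ⊆ C}. Closed sets containing A: {10, 11, 12}.
Intersecting these: cl(A) = {10, 11, 12}.
∂A = cl(A) ∖ int(A) = {10, 11, 12} ∖ {10, 12} = {11}.


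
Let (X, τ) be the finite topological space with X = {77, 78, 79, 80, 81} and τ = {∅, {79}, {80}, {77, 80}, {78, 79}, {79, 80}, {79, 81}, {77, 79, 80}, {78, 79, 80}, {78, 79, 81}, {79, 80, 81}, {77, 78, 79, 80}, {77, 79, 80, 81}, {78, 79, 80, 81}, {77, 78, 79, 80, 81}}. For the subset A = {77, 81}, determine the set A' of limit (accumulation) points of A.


A' = ∅

For each x ∈ X, list the open sets U ∈ τ with x ∈ U, then check whether U ∩ (A ∖ {x}) ≠ ∅ for every such U.
  x = 77: open {77, 80} ∋ x has {77, 80} ∩ (A ∖ {77}) = ∅, so x is NOT a limit point.
  x = 78: open {78, 79} ∋ x has {78, 79} ∩ (A ∖ {78}) = ∅, so x is NOT a limit point.
  x = 79: open {79} ∋ x has {79} ∩ (A ∖ {79}) = ∅, so x is NOT a limit point.
  x = 80: open {80} ∋ x has {80} ∩ (A ∖ {80}) = ∅, so x is NOT a limit point.
  x = 81: open {79, 81} ∋ x has {79, 81} ∩ (A ∖ {81}) = ∅, so x is NOT a limit point.
Collecting: A' = ∅.


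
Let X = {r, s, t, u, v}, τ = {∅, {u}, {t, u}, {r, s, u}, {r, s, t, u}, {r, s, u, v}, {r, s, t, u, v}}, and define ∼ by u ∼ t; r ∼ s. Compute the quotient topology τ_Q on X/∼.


X/∼ = {[r=s], [t=u], [v]}; |τ_Q| = 4.

Equivalence classes: [r=s], [t=u], [v].
Quotient map π: X → X/∼ sends r ↦ [r=s], s ↦ [r=s], t ↦ [t=u], u ↦ [t=u], v ↦ [v].
For each subset V ⊆ X/∼, compute π^{-1}(V) ⊆ X and check whether π^{-1}(V) ∈ τ. V is open in τ_Q iff π^{-1}(V) ∈ τ.
  V = {}: π^{-1}(V) = ∅ ∈ τ ✓.
  V = {[r=s]}: π^{-1}(V) = {r, s} ∉ τ ✗.
  V = {[t=u]}: π^{-1}(V) = {t, u} ∈ τ ✓.
  V = {[r=s], [t=u]}: π^{-1}(V) = {r, s, t, u} ∈ τ ✓.
  V = {[v]}: π^{-1}(V) = {v} ∉ τ ✗.
  V = {[r=s], [v]}: π^{-1}(V) = {r, s, v} ∉ τ ✗.
  V = {[t=u], [v]}: π^{-1}(V) = {t, u, v} ∉ τ ✗.
  V = {[r=s], [t=u], [v]}: π^{-1}(V) = {r, s, t, u, v} ∈ τ ✓.
Open sets in the quotient: τ_Q = {{}, {[t=u]}, {[r=s], [t=u]}, {[r=s], [t=u], [v]}} (4 elements).


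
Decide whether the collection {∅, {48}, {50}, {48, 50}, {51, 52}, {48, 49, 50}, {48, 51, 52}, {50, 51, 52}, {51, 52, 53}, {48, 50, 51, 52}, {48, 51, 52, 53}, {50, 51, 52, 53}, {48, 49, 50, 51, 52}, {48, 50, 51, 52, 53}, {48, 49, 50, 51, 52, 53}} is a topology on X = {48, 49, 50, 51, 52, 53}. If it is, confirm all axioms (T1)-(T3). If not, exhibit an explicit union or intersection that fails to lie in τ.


τ IS a topology on X.

Axiom (T1): ∅ ∈ τ? Yes; X ∈ τ? Yes.
Axiom (T2/T3): check pairwise unions and intersections of members of τ.
All pairwise intersections and unions checked — each lies in τ. Therefore τ satisfies (T1), (T2), (T3): it IS a topology on X.


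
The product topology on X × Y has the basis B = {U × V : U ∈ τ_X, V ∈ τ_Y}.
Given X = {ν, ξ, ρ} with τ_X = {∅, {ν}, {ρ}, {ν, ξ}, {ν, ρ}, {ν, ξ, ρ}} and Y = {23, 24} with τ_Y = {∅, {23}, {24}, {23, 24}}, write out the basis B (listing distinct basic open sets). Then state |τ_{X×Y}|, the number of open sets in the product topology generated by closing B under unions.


Basis B = {∅ × ∅, {ν} × {23}, {ν} × {24}, {ρ} × {23}, {ρ} × {24}, {ν} × {23, 24}, {ν, ξ} × {23}, {ν, ρ} × {23}, {ν, ξ} × {24}, {ν, ρ} × {24}, {ρ} × {23, 24}, {ν, ξ, ρ} × {23}, {ν, ξ, ρ} × {24}, {ν, ξ} × {23, 24}, {ν, ρ} × {23, 24}, {ν, ξ, ρ} × {23, 24}}; |τ_{X×Y}| = 36.

Enumerate products U × V with U ∈ τ_X, V ∈ τ_Y (deduplicated):
  ∅ × ∅ = {} (∅)
  {ν} × {23} = {(ν,23)}
  {ν} × {24} = {(ν,24)}
  {ρ} × {23} = {(ρ,23)}
  {ρ} × {24} = {(ρ,24)}
  {ν} × {23, 24} = {(ν,23), (ν,24)}
  {ν, ξ} × {23} = {(ν,23), (ξ,23)}
  {ν, ρ} × {23} = {(ν,23), (ρ,23)}
  {ν, ξ} × {24} = {(ν,24), (ξ,24)}
  {ν, ρ} × {24} = {(ν,24), (ρ,24)}
  {ρ} × {23, 24} = {(ρ,23), (ρ,24)}
  {ν, ξ, ρ} × {23} = {(ν,23), (ξ,23), (ρ,23)}
  {ν, ξ, ρ} × {24} = {(ν,24), (ξ,24), (ρ,24)}
  {ν, ξ} × {23, 24} = {(ν,23), (ν,24), (ξ,23), (ξ,24)}
  {ν, ρ} × {23, 24} = {(ν,23), (ν,24), (ρ,23), (ρ,24)}
  {ν, ξ, ρ} × {23, 24} = {(ν,23), (ν,24), (ξ,23), (ξ,24), (ρ,23), (ρ,24)}
These 16 distinct sets form the basis B.
Close under arbitrary unions to get τ_{X×Y}; counting gives |τ_{X×Y}| = 36.


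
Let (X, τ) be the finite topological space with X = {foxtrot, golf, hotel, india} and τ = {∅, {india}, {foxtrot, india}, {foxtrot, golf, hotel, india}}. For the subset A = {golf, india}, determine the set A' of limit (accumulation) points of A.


A' = {foxtrot, golf, hotel}

For each x ∈ X, list the open sets U ∈ τ with x ∈ U, then check whether U ∩ (A ∖ {x}) ≠ ∅ for every such U.
  x = foxtrot: opens ∋ x are {foxtrot, india}, {foxtrot, golf, hotel, india}; each meets A ∖ {foxtrot}, so x IS a limit point.
  x = golf: opens ∋ x are {foxtrot, golf, hotel, india}; each meets A ∖ {golf}, so x IS a limit point.
  x = hotel: opens ∋ x are {foxtrot, golf, hotel, india}; each meets A ∖ {hotel}, so x IS a limit point.
  x = india: open {india} ∋ x has {india} ∩ (A ∖ {india}) = ∅, so x is NOT a limit point.
Collecting: A' = {foxtrot, golf, hotel}.


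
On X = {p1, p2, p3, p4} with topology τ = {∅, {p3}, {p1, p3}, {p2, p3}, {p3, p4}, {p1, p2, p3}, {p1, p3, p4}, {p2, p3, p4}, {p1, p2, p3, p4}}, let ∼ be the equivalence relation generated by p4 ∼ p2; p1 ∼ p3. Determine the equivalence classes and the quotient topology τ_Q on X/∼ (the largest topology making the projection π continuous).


X/∼ = {[p1=p3], [p2=p4]}; |τ_Q| = 3.

Equivalence classes: [p1=p3], [p2=p4].
Quotient map π: X → X/∼ sends p1 ↦ [p1=p3], p2 ↦ [p2=p4], p3 ↦ [p1=p3], p4 ↦ [p2=p4].
For each subset V ⊆ X/∼, compute π^{-1}(V) ⊆ X and check whether π^{-1}(V) ∈ τ. V is open in τ_Q iff π^{-1}(V) ∈ τ.
  V = {}: π^{-1}(V) = ∅ ∈ τ ✓.
  V = {[p1=p3]}: π^{-1}(V) = {p1, p3} ∈ τ ✓.
  V = {[p2=p4]}: π^{-1}(V) = {p2, p4} ∉ τ ✗.
  V = {[p1=p3], [p2=p4]}: π^{-1}(V) = {p1, p2, p3, p4} ∈ τ ✓.
Open sets in the quotient: τ_Q = {{}, {[p1=p3]}, {[p1=p3], [p2=p4]}} (3 elements).


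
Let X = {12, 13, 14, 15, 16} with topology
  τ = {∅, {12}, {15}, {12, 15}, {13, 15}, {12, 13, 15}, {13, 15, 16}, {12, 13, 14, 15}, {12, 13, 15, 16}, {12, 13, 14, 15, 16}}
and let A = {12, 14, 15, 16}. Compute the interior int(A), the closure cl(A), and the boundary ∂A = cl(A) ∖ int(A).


int(A) = {12, 15}, cl(A) = {12, 13, 14, 15, 16}, ∂A = {13, 14, 16}.

Closed sets in (X, τ) are complements of opens:
  closed(X, τ) = {∅, {14}, {16}, {12, 14}, {14, 16}, {12, 14, 16}, {13, 14, 16}, {12, 13, 14, 16}, {13, 14, 15, 16}, {12, 13, 14, 15, 16}}.
int(A) = ⋃ {U ∈ τ : U ⊆ A}. Opens contained in A: ∅, {12}, {15}, {12, 15}.
Taking the union of these: int(A) = {12, 15}.
cl(A) = ⋂ {C closed : A ⊆ C}. Closed sets containing A: {12, 13, 14, 15, 16}.
Intersecting these: cl(A) = {12, 13, 14, 15, 16}.
∂A = cl(A) ∖ int(A) = {12, 13, 14, 15, 16} ∖ {12, 15} = {13, 14, 16}.


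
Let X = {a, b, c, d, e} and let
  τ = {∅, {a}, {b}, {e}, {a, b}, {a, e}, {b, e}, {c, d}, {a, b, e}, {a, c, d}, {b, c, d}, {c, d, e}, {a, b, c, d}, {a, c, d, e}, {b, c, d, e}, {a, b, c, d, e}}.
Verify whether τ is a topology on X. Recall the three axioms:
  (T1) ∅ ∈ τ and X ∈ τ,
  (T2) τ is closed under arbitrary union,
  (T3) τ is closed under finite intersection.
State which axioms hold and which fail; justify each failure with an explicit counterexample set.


τ IS a topology on X.

Axiom (T1): ∅ ∈ τ? Yes; X ∈ τ? Yes.
Axiom (T2/T3): check pairwise unions and intersections of members of τ.
All pairwise intersections and unions checked — each lies in τ. Therefore τ satisfies (T1), (T2), (T3): it IS a topology on X.


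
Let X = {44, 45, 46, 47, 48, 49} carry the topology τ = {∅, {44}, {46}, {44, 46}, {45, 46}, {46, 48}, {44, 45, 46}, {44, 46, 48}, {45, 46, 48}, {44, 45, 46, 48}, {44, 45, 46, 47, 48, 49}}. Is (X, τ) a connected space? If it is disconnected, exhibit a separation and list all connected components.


(X, τ) is connected.

Find clopen sets (U ∈ τ with X ∖ U ∈ τ):
  U = ∅, X ∖ U = {44, 45, 46, 47, 48, 49} — both open, so U is clopen.
  U = {44, 45, 46, 47, 48, 49}, X ∖ U = ∅ — both open, so U is clopen.
Only trivial clopens (∅ and X) exist, so (X, τ) is connected.
Compute connected components by grouping points that agree on all clopens:
  component: {44, 45, 46, 47, 48, 49}


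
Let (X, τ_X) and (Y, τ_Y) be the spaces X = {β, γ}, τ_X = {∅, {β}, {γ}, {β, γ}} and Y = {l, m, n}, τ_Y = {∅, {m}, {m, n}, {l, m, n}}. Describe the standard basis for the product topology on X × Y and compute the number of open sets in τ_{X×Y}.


Basis B = {∅ × ∅, {β} × {m}, {γ} × {m}, {β} × {m, n}, {β, γ} × {m}, {γ} × {m, n}, {β} × {l, m, n}, {γ} × {l, m, n}, {β, γ} × {m, n}, {β, γ} × {l, m, n}}; |τ_{X×Y}| = 16.

Enumerate products U × V with U ∈ τ_X, V ∈ τ_Y (deduplicated):
  ∅ × ∅ = {} (∅)
  {β} × {m} = {(β,m)}
  {γ} × {m} = {(γ,m)}
  {β} × {m, n} = {(β,m), (β,n)}
  {β, γ} × {m} = {(β,m), (γ,m)}
  {γ} × {m, n} = {(γ,m), (γ,n)}
  {β} × {l, m, n} = {(β,l), (β,m), (β,n)}
  {γ} × {l, m, n} = {(γ,l), (γ,m), (γ,n)}
  {β, γ} × {m, n} = {(β,m), (β,n), (γ,m), (γ,n)}
  {β, γ} × {l, m, n} = {(β,l), (β,m), (β,n), (γ,l), (γ,m), (γ,n)}
These 10 distinct sets form the basis B.
Close under arbitrary unions to get τ_{X×Y}; counting gives |τ_{X×Y}| = 16.


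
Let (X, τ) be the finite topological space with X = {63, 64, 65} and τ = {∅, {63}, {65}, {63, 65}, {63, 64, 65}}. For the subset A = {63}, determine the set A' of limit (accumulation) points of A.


A' = {64}

For each x ∈ X, list the open sets U ∈ τ with x ∈ U, then check whether U ∩ (A ∖ {x}) ≠ ∅ for every such U.
  x = 63: open {63} ∋ x has {63} ∩ (A ∖ {63}) = ∅, so x is NOT a limit point.
  x = 64: opens ∋ x are {63, 64, 65}; each meets A ∖ {64}, so x IS a limit point.
  x = 65: open {65} ∋ x has {65} ∩ (A ∖ {65}) = ∅, so x is NOT a limit point.
Collecting: A' = {64}.


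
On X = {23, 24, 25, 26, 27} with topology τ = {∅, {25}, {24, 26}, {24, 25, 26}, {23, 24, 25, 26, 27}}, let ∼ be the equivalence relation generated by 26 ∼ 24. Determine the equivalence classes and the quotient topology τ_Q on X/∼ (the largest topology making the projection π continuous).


X/∼ = {[23], [24=26], [25], [27]}; |τ_Q| = 5.

Equivalence classes: [23], [24=26], [25], [27].
Quotient map π: X → X/∼ sends 23 ↦ [23], 24 ↦ [24=26], 25 ↦ [25], 26 ↦ [24=26], 27 ↦ [27].
For each subset V ⊆ X/∼, compute π^{-1}(V) ⊆ X and check whether π^{-1}(V) ∈ τ. V is open in τ_Q iff π^{-1}(V) ∈ τ.
  V = {}: π^{-1}(V) = ∅ ∈ τ ✓.
  V = {[23]}: π^{-1}(V) = {23} ∉ τ ✗.
  V = {[24=26]}: π^{-1}(V) = {24, 26} ∈ τ ✓.
  V = {[23], [24=26]}: π^{-1}(V) = {23, 24, 26} ∉ τ ✗.
  V = {[25]}: π^{-1}(V) = {25} ∈ τ ✓.
  V = {[23], [25]}: π^{-1}(V) = {23, 25} ∉ τ ✗.
  V = {[24=26], [25]}: π^{-1}(V) = {24, 25, 26} ∈ τ ✓.
  V = {[23], [24=26], [25]}: π^{-1}(V) = {23, 24, 25, 26} ∉ τ ✗.
  V = {[27]}: π^{-1}(V) = {27} ∉ τ ✗.
  V = {[23], [27]}: π^{-1}(V) = {23, 27} ∉ τ ✗.
  V = {[24=26], [27]}: π^{-1}(V) = {24, 26, 27} ∉ τ ✗.
  V = {[23], [24=26], [27]}: π^{-1}(V) = {23, 24, 26, 27} ∉ τ ✗.
  V = {[25], [27]}: π^{-1}(V) = {25, 27} ∉ τ ✗.
  V = {[23], [25], [27]}: π^{-1}(V) = {23, 25, 27} ∉ τ ✗.
  V = {[24=26], [25], [27]}: π^{-1}(V) = {24, 25, 26, 27} ∉ τ ✗.
  V = {[23], [24=26], [25], [27]}: π^{-1}(V) = {23, 24, 25, 26, 27} ∈ τ ✓.
Open sets in the quotient: τ_Q = {{}, {[24=26]}, {[25]}, {[24=26], [25]}, {[23], [24=26], [25], [27]}} (5 elements).


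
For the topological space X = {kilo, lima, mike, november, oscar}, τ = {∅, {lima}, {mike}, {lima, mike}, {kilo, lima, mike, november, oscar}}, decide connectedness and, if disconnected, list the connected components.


(X, τ) is connected.

Find clopen sets (U ∈ τ with X ∖ U ∈ τ):
  U = ∅, X ∖ U = {kilo, lima, mike, november, oscar} — both open, so U is clopen.
  U = {kilo, lima, mike, november, oscar}, X ∖ U = ∅ — both open, so U is clopen.
Only trivial clopens (∅ and X) exist, so (X, τ) is connected.
Compute connected components by grouping points that agree on all clopens:
  component: {kilo, lima, mike, november, oscar}


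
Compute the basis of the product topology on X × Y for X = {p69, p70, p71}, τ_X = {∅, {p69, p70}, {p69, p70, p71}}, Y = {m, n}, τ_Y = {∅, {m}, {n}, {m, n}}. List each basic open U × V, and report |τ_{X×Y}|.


Basis B = {∅ × ∅, {p69, p70} × {m}, {p69, p70} × {n}, {p69, p70, p71} × {m}, {p69, p70, p71} × {n}, {p69, p70} × {m, n}, {p69, p70, p71} × {m, n}}; |τ_{X×Y}| = 9.

Enumerate products U × V with U ∈ τ_X, V ∈ τ_Y (deduplicated):
  ∅ × ∅ = {} (∅)
  {p69, p70} × {m} = {(p69,m), (p70,m)}
  {p69, p70} × {n} = {(p69,n), (p70,n)}
  {p69, p70, p71} × {m} = {(p69,m), (p70,m), (p71,m)}
  {p69, p70, p71} × {n} = {(p69,n), (p70,n), (p71,n)}
  {p69, p70} × {m, n} = {(p69,m), (p69,n), (p70,m), (p70,n)}
  {p69, p70, p71} × {m, n} = {(p69,m), (p69,n), (p70,m), (p70,n), (p71,m), (p71,n)}
These 7 distinct sets form the basis B.
Close under arbitrary unions to get τ_{X×Y}; counting gives |τ_{X×Y}| = 9.


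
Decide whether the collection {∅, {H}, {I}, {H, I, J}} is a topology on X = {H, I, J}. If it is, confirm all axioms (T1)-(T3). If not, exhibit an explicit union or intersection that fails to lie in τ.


τ is NOT a topology on X.

Axiom (T1): ∅ ∈ τ? Yes; X ∈ τ? Yes.
Axiom (T2/T3): check pairwise unions and intersections of members of τ.
Counterexample for (T2): {H} ∪ {I} = {H, I} ∉ τ. Therefore τ is NOT a topology.


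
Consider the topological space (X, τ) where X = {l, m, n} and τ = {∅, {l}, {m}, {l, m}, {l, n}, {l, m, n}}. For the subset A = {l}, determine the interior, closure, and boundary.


int(A) = {l}, cl(A) = {l, n}, ∂A = {n}.

Closed sets in (X, τ) are complements of opens:
  closed(X, τ) = {∅, {m}, {n}, {l, n}, {m, n}, {l, m, n}}.
int(A) = ⋃ {U ∈ τ : U ⊆ A}. Opens contained in A: ∅, {l}.
Taking the union of these: int(A) = {l}.
cl(A) = ⋂ {C closed : A ⊆ C}. Closed sets containing A: {l, n}, {l, m, n}.
Intersecting these: cl(A) = {l, n}.
∂A = cl(A) ∖ int(A) = {l, n} ∖ {l} = {n}.


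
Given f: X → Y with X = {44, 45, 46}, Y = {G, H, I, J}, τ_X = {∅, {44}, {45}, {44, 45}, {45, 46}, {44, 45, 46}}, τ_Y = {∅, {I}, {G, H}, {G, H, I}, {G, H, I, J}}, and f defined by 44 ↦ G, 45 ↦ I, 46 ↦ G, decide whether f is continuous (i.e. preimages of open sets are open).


f is NOT continuous.

Compute f^{-1}(U) for each U ∈ τ_Y:
  U = ∅: f^{-1}(U) = ∅ ∈ τ_X ✓.
  U = {I}: f^{-1}(U) = {45} ∈ τ_X ✓.
  U = {G, H}: f^{-1}(U) = {44, 46} ∉ τ_X ✗.
  U = {G, H, I}: f^{-1}(U) = {44, 45, 46} ∈ τ_X ✓.
  U = {G, H, I, J}: f^{-1}(U) = {44, 45, 46} ∈ τ_X ✓.
Found U = {G, H} with f^{-1}(U) = {44, 46} not in τ_X. Therefore f is NOT continuous.


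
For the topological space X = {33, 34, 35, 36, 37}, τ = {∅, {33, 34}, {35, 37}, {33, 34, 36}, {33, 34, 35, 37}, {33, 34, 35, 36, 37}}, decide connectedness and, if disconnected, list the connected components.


(X, τ) is disconnected; components = [{35, 37}, {33, 34, 36}].

Find clopen sets (U ∈ τ with X ∖ U ∈ τ):
  U = ∅, X ∖ U = {33, 34, 35, 36, 37} — both open, so U is clopen.
  U = {35, 37}, X ∖ U = {33, 34, 36} — both open, so U is clopen.
  U = {33, 34, 36}, X ∖ U = {35, 37} — both open, so U is clopen.
  U = {33, 34, 35, 36, 37}, X ∖ U = ∅ — both open, so U is clopen.
Nontrivial clopen(s) exist: e.g. {35, 37}. So (X, τ) is disconnected.
Compute connected components by grouping points that agree on all clopens:
  component: {35, 37}
  component: {33, 34, 36}


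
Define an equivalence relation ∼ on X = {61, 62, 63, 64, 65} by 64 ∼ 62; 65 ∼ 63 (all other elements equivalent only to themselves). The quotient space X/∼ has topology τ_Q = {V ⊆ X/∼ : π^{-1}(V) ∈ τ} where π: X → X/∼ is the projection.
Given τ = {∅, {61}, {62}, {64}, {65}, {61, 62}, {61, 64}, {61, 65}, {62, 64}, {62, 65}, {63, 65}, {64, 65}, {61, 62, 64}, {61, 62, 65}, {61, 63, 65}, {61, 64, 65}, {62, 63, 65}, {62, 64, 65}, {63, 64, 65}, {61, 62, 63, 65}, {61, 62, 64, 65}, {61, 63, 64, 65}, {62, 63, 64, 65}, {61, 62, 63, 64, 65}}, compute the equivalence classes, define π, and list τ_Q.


X/∼ = {[61], [62=64], [63=65]}; |τ_Q| = 8.

Equivalence classes: [61], [62=64], [63=65].
Quotient map π: X → X/∼ sends 61 ↦ [61], 62 ↦ [62=64], 63 ↦ [63=65], 64 ↦ [62=64], 65 ↦ [63=65].
For each subset V ⊆ X/∼, compute π^{-1}(V) ⊆ X and check whether π^{-1}(V) ∈ τ. V is open in τ_Q iff π^{-1}(V) ∈ τ.
  V = {}: π^{-1}(V) = ∅ ∈ τ ✓.
  V = {[61]}: π^{-1}(V) = {61} ∈ τ ✓.
  V = {[62=64]}: π^{-1}(V) = {62, 64} ∈ τ ✓.
  V = {[61], [62=64]}: π^{-1}(V) = {61, 62, 64} ∈ τ ✓.
  V = {[63=65]}: π^{-1}(V) = {63, 65} ∈ τ ✓.
  V = {[61], [63=65]}: π^{-1}(V) = {61, 63, 65} ∈ τ ✓.
  V = {[62=64], [63=65]}: π^{-1}(V) = {62, 63, 64, 65} ∈ τ ✓.
  V = {[61], [62=64], [63=65]}: π^{-1}(V) = {61, 62, 63, 64, 65} ∈ τ ✓.
Open sets in the quotient: τ_Q = {{}, {[61]}, {[62=64]}, {[61], [62=64]}, {[63=65]}, {[61], [63=65]}, {[62=64], [63=65]}, {[61], [62=64], [63=65]}} (8 elements).


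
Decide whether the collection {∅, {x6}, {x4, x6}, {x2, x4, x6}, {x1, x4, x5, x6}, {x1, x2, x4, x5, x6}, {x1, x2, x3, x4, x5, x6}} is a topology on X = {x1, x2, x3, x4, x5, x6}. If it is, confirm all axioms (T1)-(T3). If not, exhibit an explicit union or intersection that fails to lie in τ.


τ IS a topology on X.

Axiom (T1): ∅ ∈ τ? Yes; X ∈ τ? Yes.
Axiom (T2/T3): check pairwise unions and intersections of members of τ.
All pairwise intersections and unions checked — each lies in τ. Therefore τ satisfies (T1), (T2), (T3): it IS a topology on X.


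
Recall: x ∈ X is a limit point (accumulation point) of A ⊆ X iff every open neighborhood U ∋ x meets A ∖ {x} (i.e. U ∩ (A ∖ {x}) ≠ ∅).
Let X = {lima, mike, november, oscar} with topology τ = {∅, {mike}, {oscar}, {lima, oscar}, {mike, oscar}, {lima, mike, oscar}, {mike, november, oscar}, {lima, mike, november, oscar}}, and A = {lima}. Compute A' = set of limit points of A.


A' = ∅

For each x ∈ X, list the open sets U ∈ τ with x ∈ U, then check whether U ∩ (A ∖ {x}) ≠ ∅ for every such U.
  x = lima: open {lima, oscar} ∋ x has {lima, oscar} ∩ (A ∖ {lima}) = ∅, so x is NOT a limit point.
  x = mike: open {mike} ∋ x has {mike} ∩ (A ∖ {mike}) = ∅, so x is NOT a limit point.
  x = november: open {mike, november, oscar} ∋ x has {mike, november, oscar} ∩ (A ∖ {november}) = ∅, so x is NOT a limit point.
  x = oscar: open {oscar} ∋ x has {oscar} ∩ (A ∖ {oscar}) = ∅, so x is NOT a limit point.
Collecting: A' = ∅.


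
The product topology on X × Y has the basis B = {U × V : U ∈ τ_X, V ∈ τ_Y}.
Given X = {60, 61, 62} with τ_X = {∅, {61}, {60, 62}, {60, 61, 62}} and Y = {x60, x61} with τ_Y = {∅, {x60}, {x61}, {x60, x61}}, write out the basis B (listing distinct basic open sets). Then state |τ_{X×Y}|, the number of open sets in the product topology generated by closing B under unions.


Basis B = {∅ × ∅, {61} × {x60}, {61} × {x61}, {60, 62} × {x60}, {60, 62} × {x61}, {61} × {x60, x61}, {60, 61, 62} × {x60}, {60, 61, 62} × {x61}, {60, 62} × {x60, x61}, {60, 61, 62} × {x60, x61}}; |τ_{X×Y}| = 16.

Enumerate products U × V with U ∈ τ_X, V ∈ τ_Y (deduplicated):
  ∅ × ∅ = {} (∅)
  {61} × {x60} = {(61,x60)}
  {61} × {x61} = {(61,x61)}
  {60, 62} × {x60} = {(60,x60), (62,x60)}
  {60, 62} × {x61} = {(60,x61), (62,x61)}
  {61} × {x60, x61} = {(61,x60), (61,x61)}
  {60, 61, 62} × {x60} = {(60,x60), (61,x60), (62,x60)}
  {60, 61, 62} × {x61} = {(60,x61), (61,x61), (62,x61)}
  {60, 62} × {x60, x61} = {(60,x60), (60,x61), (62,x60), (62,x61)}
  {60, 61, 62} × {x60, x61} = {(60,x60), (60,x61), (61,x60), (61,x61), (62,x60), (62,x61)}
These 10 distinct sets form the basis B.
Close under arbitrary unions to get τ_{X×Y}; counting gives |τ_{X×Y}| = 16.


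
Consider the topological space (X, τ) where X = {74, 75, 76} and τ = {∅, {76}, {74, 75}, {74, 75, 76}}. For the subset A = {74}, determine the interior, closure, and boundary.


int(A) = ∅, cl(A) = {74, 75}, ∂A = {74, 75}.

Closed sets in (X, τ) are complements of opens:
  closed(X, τ) = {∅, {76}, {74, 75}, {74, 75, 76}}.
int(A) = ⋃ {U ∈ τ : U ⊆ A}. Opens contained in A: ∅.
Taking the union of these: int(A) = ∅.
cl(A) = ⋂ {C closed : A ⊆ C}. Closed sets containing A: {74, 75}, {74, 75, 76}.
Intersecting these: cl(A) = {74, 75}.
∂A = cl(A) ∖ int(A) = {74, 75} ∖ ∅ = {74, 75}.


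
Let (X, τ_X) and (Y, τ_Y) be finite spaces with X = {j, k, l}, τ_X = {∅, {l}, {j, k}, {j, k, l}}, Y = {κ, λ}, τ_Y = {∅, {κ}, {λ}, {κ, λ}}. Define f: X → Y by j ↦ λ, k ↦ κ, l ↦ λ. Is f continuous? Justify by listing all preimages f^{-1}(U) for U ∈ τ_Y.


f is NOT continuous.

Compute f^{-1}(U) for each U ∈ τ_Y:
  U = ∅: f^{-1}(U) = ∅ ∈ τ_X ✓.
  U = {κ}: f^{-1}(U) = {k} ∉ τ_X ✗.
  U = {λ}: f^{-1}(U) = {j, l} ∉ τ_X ✗.
  U = {κ, λ}: f^{-1}(U) = {j, k, l} ∈ τ_X ✓.
Found U = {κ} with f^{-1}(U) = {k} not in τ_X. Therefore f is NOT continuous.


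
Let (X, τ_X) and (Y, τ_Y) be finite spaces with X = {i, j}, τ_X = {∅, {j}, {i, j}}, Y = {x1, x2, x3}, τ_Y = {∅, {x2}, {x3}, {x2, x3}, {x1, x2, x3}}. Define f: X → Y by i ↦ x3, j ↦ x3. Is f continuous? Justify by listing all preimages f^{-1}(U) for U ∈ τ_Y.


f IS continuous.

Compute f^{-1}(U) for each U ∈ τ_Y:
  U = ∅: f^{-1}(U) = ∅ ∈ τ_X ✓.
  U = {x2}: f^{-1}(U) = ∅ ∈ τ_X ✓.
  U = {x3}: f^{-1}(U) = {i, j} ∈ τ_X ✓.
  U = {x2, x3}: f^{-1}(U) = {i, j} ∈ τ_X ✓.
  U = {x1, x2, x3}: f^{-1}(U) = {i, j} ∈ τ_X ✓.
Every preimage lies in τ_X, so f IS continuous.


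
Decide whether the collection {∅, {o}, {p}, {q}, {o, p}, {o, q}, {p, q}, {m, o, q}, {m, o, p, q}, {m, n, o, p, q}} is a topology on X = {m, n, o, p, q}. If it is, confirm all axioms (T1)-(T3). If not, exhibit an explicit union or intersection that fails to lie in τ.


τ is NOT a topology on X.

Axiom (T1): ∅ ∈ τ? Yes; X ∈ τ? Yes.
Axiom (T2/T3): check pairwise unions and intersections of members of τ.
Counterexample for (T2): {o} ∪ {p, q} = {o, p, q} ∉ τ. Therefore τ is NOT a topology.


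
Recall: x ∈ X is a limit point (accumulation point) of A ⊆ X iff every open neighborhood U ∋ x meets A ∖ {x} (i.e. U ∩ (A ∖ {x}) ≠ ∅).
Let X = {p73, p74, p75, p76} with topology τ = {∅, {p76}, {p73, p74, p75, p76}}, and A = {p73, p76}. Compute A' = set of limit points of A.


A' = {p73, p74, p75}

For each x ∈ X, list the open sets U ∈ τ with x ∈ U, then check whether U ∩ (A ∖ {x}) ≠ ∅ for every such U.
  x = p73: opens ∋ x are {p73, p74, p75, p76}; each meets A ∖ {p73}, so x IS a limit point.
  x = p74: opens ∋ x are {p73, p74, p75, p76}; each meets A ∖ {p74}, so x IS a limit point.
  x = p75: opens ∋ x are {p73, p74, p75, p76}; each meets A ∖ {p75}, so x IS a limit point.
  x = p76: open {p76} ∋ x has {p76} ∩ (A ∖ {p76}) = ∅, so x is NOT a limit point.
Collecting: A' = {p73, p74, p75}.


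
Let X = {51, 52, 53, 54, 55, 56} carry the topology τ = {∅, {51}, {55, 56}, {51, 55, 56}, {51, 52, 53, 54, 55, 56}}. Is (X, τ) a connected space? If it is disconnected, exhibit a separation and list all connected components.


(X, τ) is connected.

Find clopen sets (U ∈ τ with X ∖ U ∈ τ):
  U = ∅, X ∖ U = {51, 52, 53, 54, 55, 56} — both open, so U is clopen.
  U = {51, 52, 53, 54, 55, 56}, X ∖ U = ∅ — both open, so U is clopen.
Only trivial clopens (∅ and X) exist, so (X, τ) is connected.
Compute connected components by grouping points that agree on all clopens:
  component: {51, 52, 53, 54, 55, 56}


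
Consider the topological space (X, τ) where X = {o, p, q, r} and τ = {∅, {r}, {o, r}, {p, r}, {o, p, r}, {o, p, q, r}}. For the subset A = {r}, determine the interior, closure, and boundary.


int(A) = {r}, cl(A) = {o, p, q, r}, ∂A = {o, p, q}.

Closed sets in (X, τ) are complements of opens:
  closed(X, τ) = {∅, {q}, {o, q}, {p, q}, {o, p, q}, {o, p, q, r}}.
int(A) = ⋃ {U ∈ τ : U ⊆ A}. Opens contained in A: ∅, {r}.
Taking the union of these: int(A) = {r}.
cl(A) = ⋂ {C closed : A ⊆ C}. Closed sets containing A: {o, p, q, r}.
Intersecting these: cl(A) = {o, p, q, r}.
∂A = cl(A) ∖ int(A) = {o, p, q, r} ∖ {r} = {o, p, q}.


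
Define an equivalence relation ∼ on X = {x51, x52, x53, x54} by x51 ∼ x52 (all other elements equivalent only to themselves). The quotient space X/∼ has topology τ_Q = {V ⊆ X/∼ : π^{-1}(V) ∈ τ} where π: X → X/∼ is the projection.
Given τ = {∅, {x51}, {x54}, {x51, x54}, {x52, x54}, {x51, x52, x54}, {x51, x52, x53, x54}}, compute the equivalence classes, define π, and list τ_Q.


X/∼ = {[x51=x52], [x53], [x54]}; |τ_Q| = 4.

Equivalence classes: [x51=x52], [x53], [x54].
Quotient map π: X → X/∼ sends x51 ↦ [x51=x52], x52 ↦ [x51=x52], x53 ↦ [x53], x54 ↦ [x54].
For each subset V ⊆ X/∼, compute π^{-1}(V) ⊆ X and check whether π^{-1}(V) ∈ τ. V is open in τ_Q iff π^{-1}(V) ∈ τ.
  V = {}: π^{-1}(V) = ∅ ∈ τ ✓.
  V = {[x51=x52]}: π^{-1}(V) = {x51, x52} ∉ τ ✗.
  V = {[x53]}: π^{-1}(V) = {x53} ∉ τ ✗.
  V = {[x51=x52], [x53]}: π^{-1}(V) = {x51, x52, x53} ∉ τ ✗.
  V = {[x54]}: π^{-1}(V) = {x54} ∈ τ ✓.
  V = {[x51=x52], [x54]}: π^{-1}(V) = {x51, x52, x54} ∈ τ ✓.
  V = {[x53], [x54]}: π^{-1}(V) = {x53, x54} ∉ τ ✗.
  V = {[x51=x52], [x53], [x54]}: π^{-1}(V) = {x51, x52, x53, x54} ∈ τ ✓.
Open sets in the quotient: τ_Q = {{}, {[x54]}, {[x51=x52], [x54]}, {[x51=x52], [x53], [x54]}} (4 elements).


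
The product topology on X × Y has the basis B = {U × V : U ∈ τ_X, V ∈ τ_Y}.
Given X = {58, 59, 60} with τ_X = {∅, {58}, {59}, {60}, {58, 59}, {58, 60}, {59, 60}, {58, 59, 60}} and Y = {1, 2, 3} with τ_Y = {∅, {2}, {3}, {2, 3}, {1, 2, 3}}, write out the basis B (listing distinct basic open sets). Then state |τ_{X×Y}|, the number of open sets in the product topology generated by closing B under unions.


Basis B = {∅ × ∅, {58} × {2}, {58} × {3}, {59} × {2}, {59} × {3}, {60} × {2}, {60} × {3}, {58} × {2, 3}, {58, 59} × {2}, {58, 60} × {2}, {58, 59} × {3}, {58, 60} × {3}, {59} × {2, 3}, {59, 60} × {2}, {59, 60} × {3}, {60} × {2, 3}, {58} × {1, 2, 3}, {58, 59, 60} × {2}, {58, 59, 60} × {3}, {59} × {1, 2, 3}, {60} × {1, 2, 3}, {58, 59} × {2, 3}, {58, 60} × {2, 3}, {59, 60} × {2, 3}, {58, 59} × {1, 2, 3}, {58, 60} × {1, 2, 3}, {58, 59, 60} × {2, 3}, {59, 60} × {1, 2, 3}, {58, 59, 60} × {1, 2, 3}}; |τ_{X×Y}| = 125.

Enumerate products U × V with U ∈ τ_X, V ∈ τ_Y (deduplicated):
  ∅ × ∅ = {} (∅)
  {58} × {2} = {(58,2)}
  {58} × {3} = {(58,3)}
  {59} × {2} = {(59,2)}
  {59} × {3} = {(59,3)}
  {60} × {2} = {(60,2)}
  {60} × {3} = {(60,3)}
  {58} × {2, 3} = {(58,2), (58,3)}
  {58, 59} × {2} = {(58,2), (59,2)}
  {58, 60} × {2} = {(58,2), (60,2)}
  {58, 59} × {3} = {(58,3), (59,3)}
  {58, 60} × {3} = {(58,3), (60,3)}
  {59} × {2, 3} = {(59,2), (59,3)}
  {59, 60} × {2} = {(59,2), (60,2)}
  {59, 60} × {3} = {(59,3), (60,3)}
  {60} × {2, 3} = {(60,2), (60,3)}
  {58} × {1, 2, 3} = {(58,1), (58,2), (58,3)}
  {58, 59, 60} × {2} = {(58,2), (59,2), (60,2)}
  {58, 59, 60} × {3} = {(58,3), (59,3), (60,3)}
  {59} × {1, 2, 3} = {(59,1), (59,2), (59,3)}
  {60} × {1, 2, 3} = {(60,1), (60,2), (60,3)}
  {58, 59} × {2, 3} = {(58,2), (58,3), (59,2), (59,3)}
  {58, 60} × {2, 3} = {(58,2), (58,3), (60,2), (60,3)}
  {59, 60} × {2, 3} = {(59,2), (59,3), (60,2), (60,3)}
  {58, 59} × {1, 2, 3} = {(58,1), (58,2), (58,3), (59,1), (59,2), (59,3)}
  {58, 60} × {1, 2, 3} = {(58,1), (58,2), (58,3), (60,1), (60,2), (60,3)}
  {58, 59, 60} × {2, 3} = {(58,2), (58,3), (59,2), (59,3), (60,2), (60,3)}
  {59, 60} × {1, 2, 3} = {(59,1), (59,2), (59,3), (60,1), (60,2), (60,3)}
  {58, 59, 60} × {1, 2, 3} = {(58,1), (58,2), (58,3), (59,1), (59,2), (59,3), (60,1), (60,2), (60,3)}
These 29 distinct sets form the basis B.
Close under arbitrary unions to get τ_{X×Y}; counting gives |τ_{X×Y}| = 125.


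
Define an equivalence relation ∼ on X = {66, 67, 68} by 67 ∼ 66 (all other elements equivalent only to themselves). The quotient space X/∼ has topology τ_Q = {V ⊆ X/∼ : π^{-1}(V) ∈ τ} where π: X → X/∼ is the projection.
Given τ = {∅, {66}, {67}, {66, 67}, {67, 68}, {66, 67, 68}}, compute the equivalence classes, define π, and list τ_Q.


X/∼ = {[66=67], [68]}; |τ_Q| = 3.

Equivalence classes: [66=67], [68].
Quotient map π: X → X/∼ sends 66 ↦ [66=67], 67 ↦ [66=67], 68 ↦ [68].
For each subset V ⊆ X/∼, compute π^{-1}(V) ⊆ X and check whether π^{-1}(V) ∈ τ. V is open in τ_Q iff π^{-1}(V) ∈ τ.
  V = {}: π^{-1}(V) = ∅ ∈ τ ✓.
  V = {[66=67]}: π^{-1}(V) = {66, 67} ∈ τ ✓.
  V = {[68]}: π^{-1}(V) = {68} ∉ τ ✗.
  V = {[66=67], [68]}: π^{-1}(V) = {66, 67, 68} ∈ τ ✓.
Open sets in the quotient: τ_Q = {{}, {[66=67]}, {[66=67], [68]}} (3 elements).


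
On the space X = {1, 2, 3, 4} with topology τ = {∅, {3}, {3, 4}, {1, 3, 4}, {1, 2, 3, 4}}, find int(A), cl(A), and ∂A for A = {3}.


int(A) = {3}, cl(A) = {1, 2, 3, 4}, ∂A = {1, 2, 4}.

Closed sets in (X, τ) are complements of opens:
  closed(X, τ) = {∅, {2}, {1, 2}, {1, 2, 4}, {1, 2, 3, 4}}.
int(A) = ⋃ {U ∈ τ : U ⊆ A}. Opens contained in A: ∅, {3}.
Taking the union of these: int(A) = {3}.
cl(A) = ⋂ {C closed : A ⊆ C}. Closed sets containing A: {1, 2, 3, 4}.
Intersecting these: cl(A) = {1, 2, 3, 4}.
∂A = cl(A) ∖ int(A) = {1, 2, 3, 4} ∖ {3} = {1, 2, 4}.


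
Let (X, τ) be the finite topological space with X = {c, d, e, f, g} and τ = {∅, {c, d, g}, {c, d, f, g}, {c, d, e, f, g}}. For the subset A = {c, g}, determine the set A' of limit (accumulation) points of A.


A' = {c, d, e, f, g}

For each x ∈ X, list the open sets U ∈ τ with x ∈ U, then check whether U ∩ (A ∖ {x}) ≠ ∅ for every such U.
  x = c: opens ∋ x are {c, d, g}, {c, d, f, g}, {c, d, e, f, g}; each meets A ∖ {c}, so x IS a limit point.
  x = d: opens ∋ x are {c, d, g}, {c, d, f, g}, {c, d, e, f, g}; each meets A ∖ {d}, so x IS a limit point.
  x = e: opens ∋ x are {c, d, e, f, g}; each meets A ∖ {e}, so x IS a limit point.
  x = f: opens ∋ x are {c, d, f, g}, {c, d, e, f, g}; each meets A ∖ {f}, so x IS a limit point.
  x = g: opens ∋ x are {c, d, g}, {c, d, f, g}, {c, d, e, f, g}; each meets A ∖ {g}, so x IS a limit point.
Collecting: A' = {c, d, e, f, g}.


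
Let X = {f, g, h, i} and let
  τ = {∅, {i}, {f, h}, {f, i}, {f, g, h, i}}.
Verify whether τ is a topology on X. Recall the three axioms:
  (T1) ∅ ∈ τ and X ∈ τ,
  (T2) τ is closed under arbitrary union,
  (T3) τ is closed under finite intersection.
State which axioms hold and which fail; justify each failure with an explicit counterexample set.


τ is NOT a topology on X.

Axiom (T1): ∅ ∈ τ? Yes; X ∈ τ? Yes.
Axiom (T2/T3): check pairwise unions and intersections of members of τ.
Counterexample for (T2): {i} ∪ {f, h} = {f, h, i} ∉ τ. Therefore τ is NOT a topology.


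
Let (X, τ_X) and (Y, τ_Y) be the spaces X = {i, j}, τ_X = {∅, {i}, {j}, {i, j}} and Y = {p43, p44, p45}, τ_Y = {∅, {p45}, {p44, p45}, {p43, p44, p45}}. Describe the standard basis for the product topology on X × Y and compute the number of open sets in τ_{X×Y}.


Basis B = {∅ × ∅, {i} × {p45}, {j} × {p45}, {i} × {p44, p45}, {i, j} × {p45}, {j} × {p44, p45}, {i} × {p43, p44, p45}, {j} × {p43, p44, p45}, {i, j} × {p44, p45}, {i, j} × {p43, p44, p45}}; |τ_{X×Y}| = 16.

Enumerate products U × V with U ∈ τ_X, V ∈ τ_Y (deduplicated):
  ∅ × ∅ = {} (∅)
  {i} × {p45} = {(i,p45)}
  {j} × {p45} = {(j,p45)}
  {i} × {p44, p45} = {(i,p44), (i,p45)}
  {i, j} × {p45} = {(i,p45), (j,p45)}
  {j} × {p44, p45} = {(j,p44), (j,p45)}
  {i} × {p43, p44, p45} = {(i,p43), (i,p44), (i,p45)}
  {j} × {p43, p44, p45} = {(j,p43), (j,p44), (j,p45)}
  {i, j} × {p44, p45} = {(i,p44), (i,p45), (j,p44), (j,p45)}
  {i, j} × {p43, p44, p45} = {(i,p43), (i,p44), (i,p45), (j,p43), (j,p44), (j,p45)}
These 10 distinct sets form the basis B.
Close under arbitrary unions to get τ_{X×Y}; counting gives |τ_{X×Y}| = 16.


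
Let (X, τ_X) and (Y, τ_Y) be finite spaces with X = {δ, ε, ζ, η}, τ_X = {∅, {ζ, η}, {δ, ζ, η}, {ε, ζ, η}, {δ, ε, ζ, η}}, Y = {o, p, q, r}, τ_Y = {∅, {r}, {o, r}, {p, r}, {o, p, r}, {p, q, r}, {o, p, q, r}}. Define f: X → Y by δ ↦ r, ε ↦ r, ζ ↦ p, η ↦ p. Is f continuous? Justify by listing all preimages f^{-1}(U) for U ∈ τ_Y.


f is NOT continuous.

Compute f^{-1}(U) for each U ∈ τ_Y:
  U = ∅: f^{-1}(U) = ∅ ∈ τ_X ✓.
  U = {r}: f^{-1}(U) = {δ, ε} ∉ τ_X ✗.
  U = {o, r}: f^{-1}(U) = {δ, ε} ∉ τ_X ✗.
  U = {p, r}: f^{-1}(U) = {δ, ε, ζ, η} ∈ τ_X ✓.
  U = {o, p, r}: f^{-1}(U) = {δ, ε, ζ, η} ∈ τ_X ✓.
  U = {p, q, r}: f^{-1}(U) = {δ, ε, ζ, η} ∈ τ_X ✓.
  U = {o, p, q, r}: f^{-1}(U) = {δ, ε, ζ, η} ∈ τ_X ✓.
Found U = {r} with f^{-1}(U) = {δ, ε} not in τ_X. Therefore f is NOT continuous.


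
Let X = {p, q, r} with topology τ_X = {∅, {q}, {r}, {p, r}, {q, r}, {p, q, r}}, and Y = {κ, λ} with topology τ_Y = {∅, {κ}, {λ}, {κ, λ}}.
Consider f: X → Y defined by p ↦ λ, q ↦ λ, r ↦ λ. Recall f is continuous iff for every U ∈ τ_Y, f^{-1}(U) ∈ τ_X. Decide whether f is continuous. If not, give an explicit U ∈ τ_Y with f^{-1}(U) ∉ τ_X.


f IS continuous.

Compute f^{-1}(U) for each U ∈ τ_Y:
  U = ∅: f^{-1}(U) = ∅ ∈ τ_X ✓.
  U = {κ}: f^{-1}(U) = ∅ ∈ τ_X ✓.
  U = {λ}: f^{-1}(U) = {p, q, r} ∈ τ_X ✓.
  U = {κ, λ}: f^{-1}(U) = {p, q, r} ∈ τ_X ✓.
Every preimage lies in τ_X, so f IS continuous.


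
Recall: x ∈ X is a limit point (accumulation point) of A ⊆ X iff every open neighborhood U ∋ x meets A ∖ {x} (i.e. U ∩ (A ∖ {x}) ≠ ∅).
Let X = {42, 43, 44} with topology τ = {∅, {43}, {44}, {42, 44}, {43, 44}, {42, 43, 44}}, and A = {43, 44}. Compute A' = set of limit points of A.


A' = {42}

For each x ∈ X, list the open sets U ∈ τ with x ∈ U, then check whether U ∩ (A ∖ {x}) ≠ ∅ for every such U.
  x = 42: opens ∋ x are {42, 44}, {42, 43, 44}; each meets A ∖ {42}, so x IS a limit point.
  x = 43: open {43} ∋ x has {43} ∩ (A ∖ {43}) = ∅, so x is NOT a limit point.
  x = 44: open {44} ∋ x has {44} ∩ (A ∖ {44}) = ∅, so x is NOT a limit point.
Collecting: A' = {42}.


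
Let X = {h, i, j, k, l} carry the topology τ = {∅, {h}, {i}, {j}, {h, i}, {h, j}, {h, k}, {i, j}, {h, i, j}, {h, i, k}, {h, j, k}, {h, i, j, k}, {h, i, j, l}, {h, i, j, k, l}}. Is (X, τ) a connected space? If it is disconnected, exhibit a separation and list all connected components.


(X, τ) is connected.

Find clopen sets (U ∈ τ with X ∖ U ∈ τ):
  U = ∅, X ∖ U = {h, i, j, k, l} — both open, so U is clopen.
  U = {h, i, j, k, l}, X ∖ U = ∅ — both open, so U is clopen.
Only trivial clopens (∅ and X) exist, so (X, τ) is connected.
Compute connected components by grouping points that agree on all clopens:
  component: {h, i, j, k, l}


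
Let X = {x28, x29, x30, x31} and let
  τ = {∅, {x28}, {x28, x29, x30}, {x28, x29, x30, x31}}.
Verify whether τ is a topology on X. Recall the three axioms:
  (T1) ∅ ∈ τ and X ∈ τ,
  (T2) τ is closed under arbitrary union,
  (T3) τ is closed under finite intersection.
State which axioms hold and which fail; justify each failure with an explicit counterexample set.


τ IS a topology on X.

Axiom (T1): ∅ ∈ τ? Yes; X ∈ τ? Yes.
Axiom (T2/T3): check pairwise unions and intersections of members of τ.
All pairwise intersections and unions checked — each lies in τ. Therefore τ satisfies (T1), (T2), (T3): it IS a topology on X.


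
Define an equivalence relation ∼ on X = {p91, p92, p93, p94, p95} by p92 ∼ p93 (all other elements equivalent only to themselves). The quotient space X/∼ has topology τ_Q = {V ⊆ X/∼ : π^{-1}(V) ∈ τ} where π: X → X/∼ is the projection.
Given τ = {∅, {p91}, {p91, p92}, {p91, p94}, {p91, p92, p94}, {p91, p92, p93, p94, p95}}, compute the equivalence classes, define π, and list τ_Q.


X/∼ = {[p91], [p92=p93], [p94], [p95]}; |τ_Q| = 4.

Equivalence classes: [p91], [p92=p93], [p94], [p95].
Quotient map π: X → X/∼ sends p91 ↦ [p91], p92 ↦ [p92=p93], p93 ↦ [p92=p93], p94 ↦ [p94], p95 ↦ [p95].
For each subset V ⊆ X/∼, compute π^{-1}(V) ⊆ X and check whether π^{-1}(V) ∈ τ. V is open in τ_Q iff π^{-1}(V) ∈ τ.
  V = {}: π^{-1}(V) = ∅ ∈ τ ✓.
  V = {[p91]}: π^{-1}(V) = {p91} ∈ τ ✓.
  V = {[p92=p93]}: π^{-1}(V) = {p92, p93} ∉ τ ✗.
  V = {[p91], [p92=p93]}: π^{-1}(V) = {p91, p92, p93} ∉ τ ✗.
  V = {[p94]}: π^{-1}(V) = {p94} ∉ τ ✗.
  V = {[p91], [p94]}: π^{-1}(V) = {p91, p94} ∈ τ ✓.
  V = {[p92=p93], [p94]}: π^{-1}(V) = {p92, p93, p94} ∉ τ ✗.
  V = {[p91], [p92=p93], [p94]}: π^{-1}(V) = {p91, p92, p93, p94} ∉ τ ✗.
  V = {[p95]}: π^{-1}(V) = {p95} ∉ τ ✗.
  V = {[p91], [p95]}: π^{-1}(V) = {p91, p95} ∉ τ ✗.
  V = {[p92=p93], [p95]}: π^{-1}(V) = {p92, p93, p95} ∉ τ ✗.
  V = {[p91], [p92=p93], [p95]}: π^{-1}(V) = {p91, p92, p93, p95} ∉ τ ✗.
  V = {[p94], [p95]}: π^{-1}(V) = {p94, p95} ∉ τ ✗.
  V = {[p91], [p94], [p95]}: π^{-1}(V) = {p91, p94, p95} ∉ τ ✗.
  V = {[p92=p93], [p94], [p95]}: π^{-1}(V) = {p92, p93, p94, p95} ∉ τ ✗.
  V = {[p91], [p92=p93], [p94], [p95]}: π^{-1}(V) = {p91, p92, p93, p94, p95} ∈ τ ✓.
Open sets in the quotient: τ_Q = {{}, {[p91]}, {[p91], [p94]}, {[p91], [p92=p93], [p94], [p95]}} (4 elements).


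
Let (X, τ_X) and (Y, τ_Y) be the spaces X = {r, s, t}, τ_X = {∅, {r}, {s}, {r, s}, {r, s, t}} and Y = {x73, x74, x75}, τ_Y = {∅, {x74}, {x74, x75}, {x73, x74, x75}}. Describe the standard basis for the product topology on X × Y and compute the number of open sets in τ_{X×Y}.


Basis B = {∅ × ∅, {r} × {x74}, {s} × {x74}, {r} × {x74, x75}, {r, s} × {x74}, {s} × {x74, x75}, {r} × {x73, x74, x75}, {r, s, t} × {x74}, {s} × {x73, x74, x75}, {r, s} × {x74, x75}, {r, s} × {x73, x74, x75}, {r, s, t} × {x74, x75}, {r, s, t} × {x73, x74, x75}}; |τ_{X×Y}| = 30.

Enumerate products U × V with U ∈ τ_X, V ∈ τ_Y (deduplicated):
  ∅ × ∅ = {} (∅)
  {r} × {x74} = {(r,x74)}
  {s} × {x74} = {(s,x74)}
  {r} × {x74, x75} = {(r,x74), (r,x75)}
  {r, s} × {x74} = {(r,x74), (s,x74)}
  {s} × {x74, x75} = {(s,x74), (s,x75)}
  {r} × {x73, x74, x75} = {(r,x73), (r,x74), (r,x75)}
  {r, s, t} × {x74} = {(r,x74), (s,x74), (t,x74)}
  {s} × {x73, x74, x75} = {(s,x73), (s,x74), (s,x75)}
  {r, s} × {x74, x75} = {(r,x74), (r,x75), (s,x74), (s,x75)}
  {r, s} × {x73, x74, x75} = {(r,x73), (r,x74), (r,x75), (s,x73), (s,x74), (s,x75)}
  {r, s, t} × {x74, x75} = {(r,x74), (r,x75), (s,x74), (s,x75), (t,x74), (t,x75)}
  {r, s, t} × {x73, x74, x75} = {(r,x73), (r,x74), (r,x75), (s,x73), (s,x74), (s,x75), (t,x73), (t,x74), (t,x75)}
These 13 distinct sets form the basis B.
Close under arbitrary unions to get τ_{X×Y}; counting gives |τ_{X×Y}| = 30.
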